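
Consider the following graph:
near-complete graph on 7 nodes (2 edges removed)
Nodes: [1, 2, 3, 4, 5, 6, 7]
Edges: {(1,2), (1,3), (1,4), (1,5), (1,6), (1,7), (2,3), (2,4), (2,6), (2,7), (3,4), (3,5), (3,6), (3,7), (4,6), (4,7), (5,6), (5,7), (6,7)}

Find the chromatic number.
Clique number ω(G) = 6 (lower bound: χ ≥ ω).
The clique on [1, 2, 3, 4, 6, 7] has size 6, forcing χ ≥ 6, and the coloring below uses 6 colors, so χ(G) = 6.
A valid 6-coloring: color 1: [3]; color 2: [1]; color 3: [6]; color 4: [7]; color 5: [4, 5]; color 6: [2].

χ(G) = 6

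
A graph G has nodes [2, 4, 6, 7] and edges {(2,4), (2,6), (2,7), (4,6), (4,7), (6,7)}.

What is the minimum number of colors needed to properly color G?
Clique number ω(G) = 4 (lower bound: χ ≥ ω).
The clique on [2, 4, 6, 7] has size 4, forcing χ ≥ 4, and the coloring below uses 4 colors, so χ(G) = 4.
A valid 4-coloring: color 1: [6]; color 2: [4]; color 3: [2]; color 4: [7].

χ(G) = 4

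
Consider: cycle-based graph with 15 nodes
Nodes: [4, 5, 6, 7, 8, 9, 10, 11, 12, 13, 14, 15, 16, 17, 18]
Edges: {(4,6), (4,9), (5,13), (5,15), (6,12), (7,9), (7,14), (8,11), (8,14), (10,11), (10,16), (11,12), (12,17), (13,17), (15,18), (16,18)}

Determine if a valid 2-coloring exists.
Odd cycle [16, 18, 15, 5, 13, 17, 12, 11, 10] needs 3 colors (χ ≥ 3).
Hence χ(G) ≥ 3 > 2, so no proper 2-coloring exists.

No, G is not 2-colorable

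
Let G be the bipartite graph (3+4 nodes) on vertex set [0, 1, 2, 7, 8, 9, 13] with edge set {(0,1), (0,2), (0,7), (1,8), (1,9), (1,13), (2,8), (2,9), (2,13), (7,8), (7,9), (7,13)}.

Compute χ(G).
χ(G) = 2

Clique number ω(G) = 2 (lower bound: χ ≥ ω).
The graph is bipartite (no odd cycle), so 2 colors suffice: χ(G) = 2.
A valid 2-coloring: color 1: [1, 2, 7]; color 2: [0, 8, 9, 13].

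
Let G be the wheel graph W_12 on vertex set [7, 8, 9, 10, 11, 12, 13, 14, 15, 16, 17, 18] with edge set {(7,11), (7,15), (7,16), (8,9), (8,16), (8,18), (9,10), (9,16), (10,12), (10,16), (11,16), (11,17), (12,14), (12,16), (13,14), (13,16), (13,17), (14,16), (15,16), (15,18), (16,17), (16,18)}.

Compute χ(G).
Clique number ω(G) = 3 (lower bound: χ ≥ ω).
Odd cycle [10, 12, 14, 13, 17, 11, 7, 15, 18, 8, 9] needs 3 colors (χ ≥ 3).
Vertex 16 is adjacent to every vertex of [7, 8, 9, 10, 11, 12, 13, 14, 15, 17, 18], which already need 3 colors among themselves, so 16 needs a new color (χ ≥ 4).
The coloring below uses 4 colors, so χ(G) = 4.
A valid 4-coloring: color 1: [16]; color 2: [7, 8, 10, 14, 17]; color 3: [9, 11, 12, 13, 15]; color 4: [18].

χ(G) = 4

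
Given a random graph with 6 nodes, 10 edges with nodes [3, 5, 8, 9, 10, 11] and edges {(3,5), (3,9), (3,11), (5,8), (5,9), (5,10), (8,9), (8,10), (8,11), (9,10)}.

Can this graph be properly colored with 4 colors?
Yes, G is 4-colorable

A valid 4-coloring: color 1: [9, 11]; color 2: [3, 8]; color 3: [5]; color 4: [10].
(χ(G) = 4 ≤ 4.)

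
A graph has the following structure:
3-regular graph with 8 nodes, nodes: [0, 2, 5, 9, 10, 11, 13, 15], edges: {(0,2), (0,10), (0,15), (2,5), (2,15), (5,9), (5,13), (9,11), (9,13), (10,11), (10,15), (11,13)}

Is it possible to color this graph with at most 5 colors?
Yes, G is 5-colorable

A valid 5-coloring: color 1: [2, 10, 13]; color 2: [5, 11, 15]; color 3: [0, 9].
(χ(G) = 3 ≤ 5.)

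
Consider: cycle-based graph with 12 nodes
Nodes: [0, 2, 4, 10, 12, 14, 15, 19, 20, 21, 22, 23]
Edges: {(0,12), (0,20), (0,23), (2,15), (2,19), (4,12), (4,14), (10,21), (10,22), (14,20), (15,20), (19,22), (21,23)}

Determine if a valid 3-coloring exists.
A valid 3-coloring: color 1: [2, 12, 20, 21, 22]; color 2: [0, 10, 14, 15, 19]; color 3: [4, 23].
(χ(G) = 3 ≤ 3.)

Yes, G is 3-colorable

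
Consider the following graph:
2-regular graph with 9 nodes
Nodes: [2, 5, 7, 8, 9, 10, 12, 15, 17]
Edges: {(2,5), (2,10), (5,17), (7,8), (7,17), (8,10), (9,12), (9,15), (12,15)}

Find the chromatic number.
χ(G) = 3

Clique number ω(G) = 3 (lower bound: χ ≥ ω).
The clique on [9, 12, 15] has size 3, forcing χ ≥ 3, and the coloring below uses 3 colors, so χ(G) = 3.
A valid 3-coloring: color 1: [2, 8, 15, 17]; color 2: [5, 7, 10, 12]; color 3: [9].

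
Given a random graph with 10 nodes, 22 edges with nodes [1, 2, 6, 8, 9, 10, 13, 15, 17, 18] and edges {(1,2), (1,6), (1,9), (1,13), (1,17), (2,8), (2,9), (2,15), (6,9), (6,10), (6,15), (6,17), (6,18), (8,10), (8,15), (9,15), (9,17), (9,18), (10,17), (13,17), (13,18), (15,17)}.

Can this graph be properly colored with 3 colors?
The clique on vertices [1, 6, 9, 17] has size 4 > 3, so it alone needs 4 colors.

No, G is not 3-colorable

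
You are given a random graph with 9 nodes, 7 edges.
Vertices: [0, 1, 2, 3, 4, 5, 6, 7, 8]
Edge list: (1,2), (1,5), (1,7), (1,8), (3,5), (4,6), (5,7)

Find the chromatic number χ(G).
Clique number ω(G) = 3 (lower bound: χ ≥ ω).
The clique on [1, 5, 7] has size 3, forcing χ ≥ 3, and the coloring below uses 3 colors, so χ(G) = 3.
A valid 3-coloring: color 1: [0, 1, 3, 4]; color 2: [2, 5, 6, 8]; color 3: [7].

χ(G) = 3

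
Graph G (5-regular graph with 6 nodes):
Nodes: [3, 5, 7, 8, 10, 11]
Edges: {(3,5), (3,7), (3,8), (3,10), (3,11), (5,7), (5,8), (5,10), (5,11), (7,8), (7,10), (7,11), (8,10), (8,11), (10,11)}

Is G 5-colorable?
The clique on vertices [3, 5, 7, 8, 10, 11] has size 6 > 5, so it alone needs 6 colors.

No, G is not 5-colorable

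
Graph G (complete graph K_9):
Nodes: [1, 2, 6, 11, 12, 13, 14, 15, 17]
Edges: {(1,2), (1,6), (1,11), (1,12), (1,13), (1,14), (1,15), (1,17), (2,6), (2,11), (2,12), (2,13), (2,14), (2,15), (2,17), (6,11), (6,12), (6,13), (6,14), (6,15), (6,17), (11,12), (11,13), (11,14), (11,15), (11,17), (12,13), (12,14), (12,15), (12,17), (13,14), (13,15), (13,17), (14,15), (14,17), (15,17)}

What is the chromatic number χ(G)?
Clique number ω(G) = 9 (lower bound: χ ≥ ω).
The clique on [1, 2, 6, 11, 12, 13, 14, 15, 17] has size 9, forcing χ ≥ 9, and the coloring below uses 9 colors, so χ(G) = 9.
A valid 9-coloring: color 1: [1]; color 2: [11]; color 3: [14]; color 4: [12]; color 5: [15]; color 6: [13]; color 7: [6]; color 8: [17]; color 9: [2].

χ(G) = 9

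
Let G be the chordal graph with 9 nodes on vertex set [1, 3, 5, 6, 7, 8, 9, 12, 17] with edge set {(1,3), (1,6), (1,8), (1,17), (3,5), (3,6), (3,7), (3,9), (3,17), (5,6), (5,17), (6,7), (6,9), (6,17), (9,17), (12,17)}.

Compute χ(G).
χ(G) = 4

Clique number ω(G) = 4 (lower bound: χ ≥ ω).
The clique on [1, 3, 6, 17] has size 4, forcing χ ≥ 4, and the coloring below uses 4 colors, so χ(G) = 4.
A valid 4-coloring: color 1: [6, 8, 12]; color 2: [3]; color 3: [7, 17]; color 4: [1, 5, 9].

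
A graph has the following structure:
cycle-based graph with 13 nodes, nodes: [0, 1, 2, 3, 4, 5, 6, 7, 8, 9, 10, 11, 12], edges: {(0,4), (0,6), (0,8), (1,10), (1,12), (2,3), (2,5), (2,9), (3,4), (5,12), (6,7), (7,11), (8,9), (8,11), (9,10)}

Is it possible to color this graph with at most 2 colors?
Odd cycle [11, 8, 0, 6, 7] needs 3 colors (χ ≥ 3).
Hence χ(G) ≥ 3 > 2, so no proper 2-coloring exists.

No, G is not 2-colorable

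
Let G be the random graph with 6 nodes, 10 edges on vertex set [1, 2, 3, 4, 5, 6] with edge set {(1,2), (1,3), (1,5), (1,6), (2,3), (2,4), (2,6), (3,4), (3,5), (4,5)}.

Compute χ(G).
χ(G) = 3

Clique number ω(G) = 3 (lower bound: χ ≥ ω).
The clique on [1, 2, 3] has size 3, forcing χ ≥ 3, and the coloring below uses 3 colors, so χ(G) = 3.
A valid 3-coloring: color 1: [3, 6]; color 2: [2, 5]; color 3: [1, 4].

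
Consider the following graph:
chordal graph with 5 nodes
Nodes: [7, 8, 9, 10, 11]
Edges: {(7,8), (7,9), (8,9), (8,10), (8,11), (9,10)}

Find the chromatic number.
χ(G) = 3

Clique number ω(G) = 3 (lower bound: χ ≥ ω).
The clique on [8, 9, 10] has size 3, forcing χ ≥ 3, and the coloring below uses 3 colors, so χ(G) = 3.
A valid 3-coloring: color 1: [8]; color 2: [9, 11]; color 3: [7, 10].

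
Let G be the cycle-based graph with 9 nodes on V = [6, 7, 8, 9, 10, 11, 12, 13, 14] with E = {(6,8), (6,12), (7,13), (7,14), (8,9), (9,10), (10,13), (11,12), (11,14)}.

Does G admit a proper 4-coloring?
A valid 4-coloring: color 1: [6, 7, 10, 11]; color 2: [8, 12, 13, 14]; color 3: [9].
(χ(G) = 3 ≤ 4.)

Yes, G is 4-colorable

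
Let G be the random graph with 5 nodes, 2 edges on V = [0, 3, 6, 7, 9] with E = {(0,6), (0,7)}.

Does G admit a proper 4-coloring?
Yes, G is 4-colorable

A valid 4-coloring: color 1: [0, 3, 9]; color 2: [6, 7].
(χ(G) = 2 ≤ 4.)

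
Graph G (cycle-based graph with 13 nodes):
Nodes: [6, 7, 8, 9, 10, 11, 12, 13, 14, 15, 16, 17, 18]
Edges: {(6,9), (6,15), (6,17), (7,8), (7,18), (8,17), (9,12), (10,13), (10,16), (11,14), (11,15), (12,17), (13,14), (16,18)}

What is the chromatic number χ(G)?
χ(G) = 3

Clique number ω(G) = 2 (lower bound: χ ≥ ω).
Odd cycle [10, 16, 18, 7, 8, 17, 6, 15, 11, 14, 13] needs 3 colors (χ ≥ 3).
The coloring below uses 3 colors, so χ(G) = 3.
A valid 3-coloring: color 1: [7, 9, 13, 15, 16, 17]; color 2: [6, 8, 10, 12, 14, 18]; color 3: [11].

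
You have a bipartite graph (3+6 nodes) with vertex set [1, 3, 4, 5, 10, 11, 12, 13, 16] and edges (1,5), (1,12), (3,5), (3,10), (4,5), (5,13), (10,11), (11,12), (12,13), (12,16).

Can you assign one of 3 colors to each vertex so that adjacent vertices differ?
Yes, G is 3-colorable

A valid 3-coloring: color 1: [5, 10, 12]; color 2: [1, 3, 4, 11, 13, 16].
(χ(G) = 2 ≤ 3.)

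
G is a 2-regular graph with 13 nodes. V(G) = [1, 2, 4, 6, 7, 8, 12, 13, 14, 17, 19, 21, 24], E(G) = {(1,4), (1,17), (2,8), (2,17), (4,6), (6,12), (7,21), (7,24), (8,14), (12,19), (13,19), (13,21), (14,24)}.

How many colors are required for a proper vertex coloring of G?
χ(G) = 3

Clique number ω(G) = 2 (lower bound: χ ≥ ω).
Odd cycle [14, 24, 7, 21, 13, 19, 12, 6, 4, 1, 17, 2, 8] needs 3 colors (χ ≥ 3).
The coloring below uses 3 colors, so χ(G) = 3.
A valid 3-coloring: color 1: [1, 2, 6, 19, 21, 24]; color 2: [4, 7, 12, 13, 14, 17]; color 3: [8].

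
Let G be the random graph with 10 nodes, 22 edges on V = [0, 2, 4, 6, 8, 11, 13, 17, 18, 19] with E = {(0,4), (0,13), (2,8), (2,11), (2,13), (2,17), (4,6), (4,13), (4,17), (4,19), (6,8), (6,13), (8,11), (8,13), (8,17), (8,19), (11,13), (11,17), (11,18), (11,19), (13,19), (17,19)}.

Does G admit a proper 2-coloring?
The clique on vertices [2, 8, 11, 17] has size 4 > 2, so it alone needs 4 colors.

No, G is not 2-colorable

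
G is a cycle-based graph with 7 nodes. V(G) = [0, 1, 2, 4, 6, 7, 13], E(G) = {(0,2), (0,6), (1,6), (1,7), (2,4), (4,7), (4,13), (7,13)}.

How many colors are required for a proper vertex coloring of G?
χ(G) = 3

Clique number ω(G) = 3 (lower bound: χ ≥ ω).
The clique on [4, 7, 13] has size 3, forcing χ ≥ 3, and the coloring below uses 3 colors, so χ(G) = 3.
A valid 3-coloring: color 1: [2, 6, 7]; color 2: [0, 1, 4]; color 3: [13].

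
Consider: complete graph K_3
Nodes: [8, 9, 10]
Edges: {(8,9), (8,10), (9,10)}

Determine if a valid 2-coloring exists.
No, G is not 2-colorable

The clique on vertices [8, 9, 10] has size 3 > 2, so it alone needs 3 colors.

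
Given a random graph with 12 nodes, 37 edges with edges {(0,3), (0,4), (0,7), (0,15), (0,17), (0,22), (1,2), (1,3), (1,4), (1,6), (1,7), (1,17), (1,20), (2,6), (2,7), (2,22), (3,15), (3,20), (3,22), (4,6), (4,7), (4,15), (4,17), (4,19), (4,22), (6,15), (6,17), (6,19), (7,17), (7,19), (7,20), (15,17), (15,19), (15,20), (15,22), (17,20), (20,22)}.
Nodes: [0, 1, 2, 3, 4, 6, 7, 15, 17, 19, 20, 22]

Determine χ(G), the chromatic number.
χ(G) = 5

Clique number ω(G) = 4 (lower bound: χ ≥ ω).
Odd cycle [1, 6, 15, 0, 7] needs 3 colors (χ ≥ 3).
Vertex 17 is adjacent to every vertex of [0, 1, 6, 7, 15], which already need 3 colors among themselves, so 17 needs a new color (χ ≥ 4).
Vertex 4 is adjacent to every vertex of [0, 1, 6, 7, 15, 17], which already need 4 colors among themselves, so 4 needs a new color (χ ≥ 5).
The coloring below uses 5 colors, so χ(G) = 5.
A valid 5-coloring: color 1: [2, 4, 20]; color 2: [7, 15]; color 3: [17, 19, 22]; color 4: [0, 1]; color 5: [3, 6].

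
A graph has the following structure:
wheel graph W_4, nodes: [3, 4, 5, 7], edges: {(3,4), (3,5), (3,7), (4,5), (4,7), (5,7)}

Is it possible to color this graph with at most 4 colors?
Yes, G is 4-colorable

A valid 4-coloring: color 1: [4]; color 2: [7]; color 3: [5]; color 4: [3].
(χ(G) = 4 ≤ 4.)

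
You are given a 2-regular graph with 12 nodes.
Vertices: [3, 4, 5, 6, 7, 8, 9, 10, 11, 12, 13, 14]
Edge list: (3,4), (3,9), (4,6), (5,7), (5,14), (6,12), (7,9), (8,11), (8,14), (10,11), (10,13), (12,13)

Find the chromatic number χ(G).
Clique number ω(G) = 2 (lower bound: χ ≥ ω).
The graph is bipartite (no odd cycle), so 2 colors suffice: χ(G) = 2.
A valid 2-coloring: color 1: [3, 6, 7, 11, 13, 14]; color 2: [4, 5, 8, 9, 10, 12].

χ(G) = 2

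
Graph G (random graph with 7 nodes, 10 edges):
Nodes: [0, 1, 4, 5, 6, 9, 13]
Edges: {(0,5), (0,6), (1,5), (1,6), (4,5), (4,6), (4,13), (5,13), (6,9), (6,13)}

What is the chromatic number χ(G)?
χ(G) = 3

Clique number ω(G) = 3 (lower bound: χ ≥ ω).
The clique on [4, 5, 13] has size 3, forcing χ ≥ 3, and the coloring below uses 3 colors, so χ(G) = 3.
A valid 3-coloring: color 1: [5, 6]; color 2: [0, 1, 4, 9]; color 3: [13].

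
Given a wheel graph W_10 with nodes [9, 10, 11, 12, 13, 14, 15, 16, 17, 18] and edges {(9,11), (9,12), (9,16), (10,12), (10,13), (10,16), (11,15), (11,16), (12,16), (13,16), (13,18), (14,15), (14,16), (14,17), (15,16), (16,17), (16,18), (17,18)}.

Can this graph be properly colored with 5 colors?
Yes, G is 5-colorable

A valid 5-coloring: color 1: [16]; color 2: [11, 12, 13, 14]; color 3: [9, 10, 15, 17]; color 4: [18].
(χ(G) = 4 ≤ 5.)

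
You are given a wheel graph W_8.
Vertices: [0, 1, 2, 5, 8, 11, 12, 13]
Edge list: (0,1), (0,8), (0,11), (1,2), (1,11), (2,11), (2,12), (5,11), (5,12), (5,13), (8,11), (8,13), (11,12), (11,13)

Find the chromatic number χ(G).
χ(G) = 4

Clique number ω(G) = 3 (lower bound: χ ≥ ω).
Odd cycle [1, 2, 12, 5, 13, 8, 0] needs 3 colors (χ ≥ 3).
Vertex 11 is adjacent to every vertex of [0, 1, 2, 5, 8, 12, 13], which already need 3 colors among themselves, so 11 needs a new color (χ ≥ 4).
The coloring below uses 4 colors, so χ(G) = 4.
A valid 4-coloring: color 1: [11]; color 2: [1, 8, 12]; color 3: [0, 2, 5]; color 4: [13].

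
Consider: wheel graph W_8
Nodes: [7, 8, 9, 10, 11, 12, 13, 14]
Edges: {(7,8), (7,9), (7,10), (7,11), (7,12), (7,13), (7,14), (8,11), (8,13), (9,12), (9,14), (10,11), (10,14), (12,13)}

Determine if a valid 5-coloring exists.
Yes, G is 5-colorable

A valid 5-coloring: color 1: [7]; color 2: [9, 10, 13]; color 3: [11, 12, 14]; color 4: [8].
(χ(G) = 4 ≤ 5.)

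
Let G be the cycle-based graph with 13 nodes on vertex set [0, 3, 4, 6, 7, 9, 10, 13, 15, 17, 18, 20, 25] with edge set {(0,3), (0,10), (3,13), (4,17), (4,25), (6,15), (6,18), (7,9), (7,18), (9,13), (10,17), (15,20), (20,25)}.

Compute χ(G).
χ(G) = 3

Clique number ω(G) = 2 (lower bound: χ ≥ ω).
Odd cycle [6, 15, 20, 25, 4, 17, 10, 0, 3, 13, 9, 7, 18] needs 3 colors (χ ≥ 3).
The coloring below uses 3 colors, so χ(G) = 3.
A valid 3-coloring: color 1: [3, 4, 6, 7, 10, 20]; color 2: [0, 13, 15, 17, 18, 25]; color 3: [9].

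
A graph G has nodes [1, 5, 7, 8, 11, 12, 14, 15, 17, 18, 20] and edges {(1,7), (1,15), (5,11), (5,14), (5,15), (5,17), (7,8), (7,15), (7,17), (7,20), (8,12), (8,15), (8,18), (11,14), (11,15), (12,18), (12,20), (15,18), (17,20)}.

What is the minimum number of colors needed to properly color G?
Clique number ω(G) = 3 (lower bound: χ ≥ ω).
The clique on [8, 12, 18] has size 3, forcing χ ≥ 3, and the coloring below uses 3 colors, so χ(G) = 3.
A valid 3-coloring: color 1: [12, 14, 15, 17]; color 2: [7, 11, 18]; color 3: [1, 5, 8, 20].

χ(G) = 3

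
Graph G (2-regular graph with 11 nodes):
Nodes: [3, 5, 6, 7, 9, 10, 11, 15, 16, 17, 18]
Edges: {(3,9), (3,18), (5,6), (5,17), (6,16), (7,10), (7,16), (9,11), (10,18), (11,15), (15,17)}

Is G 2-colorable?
Odd cycle [10, 7, 16, 6, 5, 17, 15, 11, 9, 3, 18] needs 3 colors (χ ≥ 3).
Hence χ(G) ≥ 3 > 2, so no proper 2-coloring exists.

No, G is not 2-colorable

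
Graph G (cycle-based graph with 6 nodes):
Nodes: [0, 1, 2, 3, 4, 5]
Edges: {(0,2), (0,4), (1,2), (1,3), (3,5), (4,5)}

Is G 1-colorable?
Edge (0,2) forces its endpoints to differ, so 1 color is not enough.

No, G is not 1-colorable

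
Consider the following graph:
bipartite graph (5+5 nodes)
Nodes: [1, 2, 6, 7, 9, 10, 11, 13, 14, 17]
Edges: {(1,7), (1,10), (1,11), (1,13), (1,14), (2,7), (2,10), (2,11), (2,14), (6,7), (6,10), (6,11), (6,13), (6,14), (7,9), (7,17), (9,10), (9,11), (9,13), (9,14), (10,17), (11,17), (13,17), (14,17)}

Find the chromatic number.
χ(G) = 2

Clique number ω(G) = 2 (lower bound: χ ≥ ω).
The graph is bipartite (no odd cycle), so 2 colors suffice: χ(G) = 2.
A valid 2-coloring: color 1: [7, 10, 11, 13, 14]; color 2: [1, 2, 6, 9, 17].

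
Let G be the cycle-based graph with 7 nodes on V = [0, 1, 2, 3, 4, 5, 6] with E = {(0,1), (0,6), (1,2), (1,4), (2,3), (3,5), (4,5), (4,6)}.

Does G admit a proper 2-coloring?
No, G is not 2-colorable

Odd cycle [2, 3, 5, 4, 1] needs 3 colors (χ ≥ 3).
Hence χ(G) ≥ 3 > 2, so no proper 2-coloring exists.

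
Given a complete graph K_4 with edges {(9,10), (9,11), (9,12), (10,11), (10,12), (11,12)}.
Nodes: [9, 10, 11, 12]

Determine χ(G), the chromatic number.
Clique number ω(G) = 4 (lower bound: χ ≥ ω).
The clique on [9, 10, 11, 12] has size 4, forcing χ ≥ 4, and the coloring below uses 4 colors, so χ(G) = 4.
A valid 4-coloring: color 1: [11]; color 2: [12]; color 3: [10]; color 4: [9].

χ(G) = 4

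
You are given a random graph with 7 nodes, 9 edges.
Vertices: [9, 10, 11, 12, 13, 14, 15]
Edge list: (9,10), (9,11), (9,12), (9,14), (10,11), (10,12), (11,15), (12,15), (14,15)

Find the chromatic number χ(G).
χ(G) = 3

Clique number ω(G) = 3 (lower bound: χ ≥ ω).
The clique on [9, 10, 11] has size 3, forcing χ ≥ 3, and the coloring below uses 3 colors, so χ(G) = 3.
A valid 3-coloring: color 1: [9, 13, 15]; color 2: [11, 12, 14]; color 3: [10].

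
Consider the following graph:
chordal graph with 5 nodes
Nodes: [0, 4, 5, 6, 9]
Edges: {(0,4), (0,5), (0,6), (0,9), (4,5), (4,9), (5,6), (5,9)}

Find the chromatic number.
χ(G) = 4

Clique number ω(G) = 4 (lower bound: χ ≥ ω).
The clique on [0, 4, 5, 9] has size 4, forcing χ ≥ 4, and the coloring below uses 4 colors, so χ(G) = 4.
A valid 4-coloring: color 1: [5]; color 2: [0]; color 3: [6, 9]; color 4: [4].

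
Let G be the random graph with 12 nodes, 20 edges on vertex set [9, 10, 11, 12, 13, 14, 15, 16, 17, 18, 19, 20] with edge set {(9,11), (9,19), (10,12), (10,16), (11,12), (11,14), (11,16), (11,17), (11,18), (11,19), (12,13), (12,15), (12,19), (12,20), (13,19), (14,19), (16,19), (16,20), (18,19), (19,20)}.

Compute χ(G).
χ(G) = 3

Clique number ω(G) = 3 (lower bound: χ ≥ ω).
The clique on [9, 11, 19] has size 3, forcing χ ≥ 3, and the coloring below uses 3 colors, so χ(G) = 3.
A valid 3-coloring: color 1: [10, 15, 17, 19]; color 2: [11, 13, 20]; color 3: [9, 12, 14, 16, 18].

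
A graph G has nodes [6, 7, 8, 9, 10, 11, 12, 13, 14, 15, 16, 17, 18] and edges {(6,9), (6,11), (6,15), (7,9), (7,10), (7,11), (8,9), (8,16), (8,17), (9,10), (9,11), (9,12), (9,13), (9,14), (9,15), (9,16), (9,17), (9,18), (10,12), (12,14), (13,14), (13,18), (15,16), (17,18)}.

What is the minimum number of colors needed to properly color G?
χ(G) = 3

Clique number ω(G) = 3 (lower bound: χ ≥ ω).
The clique on [6, 9, 11] has size 3, forcing χ ≥ 3, and the coloring below uses 3 colors, so χ(G) = 3.
A valid 3-coloring: color 1: [9]; color 2: [6, 7, 12, 13, 16, 17]; color 3: [8, 10, 11, 14, 15, 18].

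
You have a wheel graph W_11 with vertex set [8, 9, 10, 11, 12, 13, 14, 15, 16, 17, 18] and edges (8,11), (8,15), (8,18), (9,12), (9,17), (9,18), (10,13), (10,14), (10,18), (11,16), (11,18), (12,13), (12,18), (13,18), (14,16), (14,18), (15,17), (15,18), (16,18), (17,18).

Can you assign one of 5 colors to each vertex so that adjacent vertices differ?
A valid 5-coloring: color 1: [18]; color 2: [9, 11, 13, 14, 15]; color 3: [8, 10, 12, 16, 17].
(χ(G) = 3 ≤ 5.)

Yes, G is 5-colorable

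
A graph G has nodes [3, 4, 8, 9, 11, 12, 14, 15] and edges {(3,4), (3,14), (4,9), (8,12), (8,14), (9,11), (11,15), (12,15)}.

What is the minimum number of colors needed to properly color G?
χ(G) = 2

Clique number ω(G) = 2 (lower bound: χ ≥ ω).
The graph is bipartite (no odd cycle), so 2 colors suffice: χ(G) = 2.
A valid 2-coloring: color 1: [3, 8, 9, 15]; color 2: [4, 11, 12, 14].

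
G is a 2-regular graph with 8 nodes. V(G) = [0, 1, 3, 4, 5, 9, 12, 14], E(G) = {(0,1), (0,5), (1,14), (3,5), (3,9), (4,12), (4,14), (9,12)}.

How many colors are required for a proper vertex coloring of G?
χ(G) = 2

Clique number ω(G) = 2 (lower bound: χ ≥ ω).
The graph is bipartite (no odd cycle), so 2 colors suffice: χ(G) = 2.
A valid 2-coloring: color 1: [1, 4, 5, 9]; color 2: [0, 3, 12, 14].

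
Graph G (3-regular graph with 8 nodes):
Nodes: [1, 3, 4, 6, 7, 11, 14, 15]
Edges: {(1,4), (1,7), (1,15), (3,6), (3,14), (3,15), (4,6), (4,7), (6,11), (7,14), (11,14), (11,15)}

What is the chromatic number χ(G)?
χ(G) = 3

Clique number ω(G) = 3 (lower bound: χ ≥ ω).
The clique on [1, 4, 7] has size 3, forcing χ ≥ 3, and the coloring below uses 3 colors, so χ(G) = 3.
A valid 3-coloring: color 1: [3, 4, 11]; color 2: [6, 7, 15]; color 3: [1, 14].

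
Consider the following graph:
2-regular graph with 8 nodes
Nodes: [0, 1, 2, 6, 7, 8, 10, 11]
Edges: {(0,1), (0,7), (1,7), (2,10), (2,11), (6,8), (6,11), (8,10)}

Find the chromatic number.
Clique number ω(G) = 3 (lower bound: χ ≥ ω).
The clique on [0, 1, 7] has size 3, forcing χ ≥ 3, and the coloring below uses 3 colors, so χ(G) = 3.
A valid 3-coloring: color 1: [7, 10, 11]; color 2: [1, 2, 6]; color 3: [0, 8].

χ(G) = 3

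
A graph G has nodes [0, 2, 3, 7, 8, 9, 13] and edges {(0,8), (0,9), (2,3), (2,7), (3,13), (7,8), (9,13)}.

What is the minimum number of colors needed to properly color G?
χ(G) = 3

Clique number ω(G) = 2 (lower bound: χ ≥ ω).
Odd cycle [2, 3, 13, 9, 0, 8, 7] needs 3 colors (χ ≥ 3).
The coloring below uses 3 colors, so χ(G) = 3.
A valid 3-coloring: color 1: [2, 8, 13]; color 2: [3, 7, 9]; color 3: [0].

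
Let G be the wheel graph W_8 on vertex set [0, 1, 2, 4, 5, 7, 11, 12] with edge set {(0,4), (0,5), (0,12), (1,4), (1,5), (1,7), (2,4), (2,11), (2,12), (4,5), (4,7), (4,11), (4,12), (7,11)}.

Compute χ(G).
χ(G) = 4

Clique number ω(G) = 3 (lower bound: χ ≥ ω).
Odd cycle [0, 5, 1, 7, 11, 2, 12] needs 3 colors (χ ≥ 3).
Vertex 4 is adjacent to every vertex of [0, 1, 2, 5, 7, 11, 12], which already need 3 colors among themselves, so 4 needs a new color (χ ≥ 4).
The coloring below uses 4 colors, so χ(G) = 4.
A valid 4-coloring: color 1: [4]; color 2: [0, 1, 2]; color 3: [5, 7, 12]; color 4: [11].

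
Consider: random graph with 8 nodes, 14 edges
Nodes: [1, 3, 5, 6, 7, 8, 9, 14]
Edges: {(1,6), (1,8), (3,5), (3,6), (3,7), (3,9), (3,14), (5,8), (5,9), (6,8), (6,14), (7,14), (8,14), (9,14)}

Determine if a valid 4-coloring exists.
A valid 4-coloring: color 1: [1, 5, 14]; color 2: [3, 8]; color 3: [6, 7, 9].
(χ(G) = 3 ≤ 4.)

Yes, G is 4-colorable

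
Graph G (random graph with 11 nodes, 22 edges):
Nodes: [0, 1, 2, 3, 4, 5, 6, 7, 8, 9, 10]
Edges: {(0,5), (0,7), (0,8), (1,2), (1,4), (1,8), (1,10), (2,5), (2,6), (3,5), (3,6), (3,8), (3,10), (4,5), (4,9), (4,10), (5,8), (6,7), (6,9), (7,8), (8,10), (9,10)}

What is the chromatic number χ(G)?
χ(G) = 4

Clique number ω(G) = 3 (lower bound: χ ≥ ω).
Suppose a proper 3-coloring c exists. The clique [0, 5, 8] takes 3 distinct colors; by symmetry let c(0) = 1, c(5) = 2, c(8) = 3.
- Vertex 3: neighbors [5, 8] already have colors [2, 3] ⇒ c(3) = 1.
- Vertex 10: neighbors [3, 8] already have colors [1, 3] ⇒ c(10) = 2.
- Vertex 1: neighbors [10, 8] already have colors [2, 3] ⇒ c(1) = 1.
- Vertex 2: neighbors [1, 5] already have colors [1, 2] ⇒ c(2) = 3.
- Vertex 6: neighbors [3, 2] already have colors [1, 3] ⇒ c(6) = 2.
- Vertex 7: neighbors [0, 6, 8] already have colors [1, 2, 3] — all 3 colors blocked. Contradiction.
The forced assignments end in a contradiction, so G has no proper 3-coloring (χ ≥ 4).
The coloring below uses 4 colors, so χ(G) = 4.
A valid 4-coloring: color 1: [4, 6, 8]; color 2: [5, 7, 10]; color 3: [0, 1, 3, 9]; color 4: [2].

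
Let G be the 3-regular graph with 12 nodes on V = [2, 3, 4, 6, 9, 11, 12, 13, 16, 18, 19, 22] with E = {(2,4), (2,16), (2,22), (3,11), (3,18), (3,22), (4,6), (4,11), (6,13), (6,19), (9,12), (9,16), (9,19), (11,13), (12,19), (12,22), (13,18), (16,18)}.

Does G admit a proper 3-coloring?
A valid 3-coloring: color 1: [6, 9, 11, 18, 22]; color 2: [3, 4, 13, 16, 19]; color 3: [2, 12].
(χ(G) = 3 ≤ 3.)

Yes, G is 3-colorable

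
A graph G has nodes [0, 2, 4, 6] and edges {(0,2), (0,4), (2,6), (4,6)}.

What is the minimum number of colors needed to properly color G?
Clique number ω(G) = 2 (lower bound: χ ≥ ω).
The graph is bipartite (no odd cycle), so 2 colors suffice: χ(G) = 2.
A valid 2-coloring: color 1: [2, 4]; color 2: [0, 6].

χ(G) = 2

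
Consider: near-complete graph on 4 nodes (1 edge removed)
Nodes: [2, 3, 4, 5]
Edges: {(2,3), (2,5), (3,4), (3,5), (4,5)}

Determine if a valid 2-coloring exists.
The clique on vertices [2, 3, 5] has size 3 > 2, so it alone needs 3 colors.

No, G is not 2-colorable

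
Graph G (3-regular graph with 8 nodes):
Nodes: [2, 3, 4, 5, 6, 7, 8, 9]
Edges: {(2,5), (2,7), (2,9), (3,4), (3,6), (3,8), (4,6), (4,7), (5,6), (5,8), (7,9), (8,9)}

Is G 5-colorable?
Yes, G is 5-colorable

A valid 5-coloring: color 1: [2, 6, 8]; color 2: [4, 5, 9]; color 3: [3, 7].
(χ(G) = 3 ≤ 5.)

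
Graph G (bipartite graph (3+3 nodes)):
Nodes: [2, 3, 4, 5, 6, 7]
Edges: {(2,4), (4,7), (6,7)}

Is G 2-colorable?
Yes, G is 2-colorable

A valid 2-coloring: color 1: [3, 4, 5, 6]; color 2: [2, 7].
(χ(G) = 2 ≤ 2.)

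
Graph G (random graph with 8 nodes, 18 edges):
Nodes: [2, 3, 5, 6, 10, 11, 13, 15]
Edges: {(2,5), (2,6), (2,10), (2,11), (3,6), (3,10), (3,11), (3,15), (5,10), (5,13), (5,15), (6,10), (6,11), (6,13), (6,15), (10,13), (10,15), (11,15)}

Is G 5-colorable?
A valid 5-coloring: color 1: [10, 11]; color 2: [5, 6]; color 3: [2, 13, 15]; color 4: [3].
(χ(G) = 4 ≤ 5.)

Yes, G is 5-colorable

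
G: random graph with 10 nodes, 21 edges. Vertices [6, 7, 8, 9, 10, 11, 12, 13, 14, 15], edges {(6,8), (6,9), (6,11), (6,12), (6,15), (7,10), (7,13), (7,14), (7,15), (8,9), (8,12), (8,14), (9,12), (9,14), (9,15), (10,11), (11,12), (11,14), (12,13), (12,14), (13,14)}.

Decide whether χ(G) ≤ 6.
Yes, G is 6-colorable

A valid 6-coloring: color 1: [10, 12, 15]; color 2: [6, 14]; color 3: [7, 9, 11]; color 4: [8, 13].
(χ(G) = 4 ≤ 6.)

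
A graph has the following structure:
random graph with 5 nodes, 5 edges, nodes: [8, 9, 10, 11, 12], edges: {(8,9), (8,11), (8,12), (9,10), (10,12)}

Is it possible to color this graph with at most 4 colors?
A valid 4-coloring: color 1: [8, 10]; color 2: [9, 11, 12].
(χ(G) = 2 ≤ 4.)

Yes, G is 4-colorable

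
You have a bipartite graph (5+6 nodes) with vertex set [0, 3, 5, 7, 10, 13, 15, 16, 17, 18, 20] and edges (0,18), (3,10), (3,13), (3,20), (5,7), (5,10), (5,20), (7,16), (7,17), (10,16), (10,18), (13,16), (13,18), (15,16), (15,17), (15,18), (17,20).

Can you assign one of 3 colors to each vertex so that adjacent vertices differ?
Yes, G is 3-colorable

A valid 3-coloring: color 1: [3, 5, 16, 17, 18]; color 2: [0, 7, 10, 13, 15, 20].
(χ(G) = 2 ≤ 3.)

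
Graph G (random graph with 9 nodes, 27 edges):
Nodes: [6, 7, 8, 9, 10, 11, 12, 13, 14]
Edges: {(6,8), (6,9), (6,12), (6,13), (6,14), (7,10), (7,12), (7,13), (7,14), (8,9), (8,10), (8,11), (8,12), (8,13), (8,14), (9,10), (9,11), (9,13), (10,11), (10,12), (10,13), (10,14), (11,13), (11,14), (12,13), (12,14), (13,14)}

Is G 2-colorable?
No, G is not 2-colorable

The clique on vertices [8, 9, 10, 11, 13] has size 5 > 2, so it alone needs 5 colors.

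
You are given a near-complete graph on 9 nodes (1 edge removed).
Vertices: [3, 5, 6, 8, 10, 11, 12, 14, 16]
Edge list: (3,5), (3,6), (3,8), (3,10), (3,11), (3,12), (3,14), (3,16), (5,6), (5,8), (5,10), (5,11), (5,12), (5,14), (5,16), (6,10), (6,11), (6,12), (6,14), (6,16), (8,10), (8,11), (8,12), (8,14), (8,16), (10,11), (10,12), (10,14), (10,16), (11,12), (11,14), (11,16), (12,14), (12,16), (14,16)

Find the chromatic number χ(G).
Clique number ω(G) = 8 (lower bound: χ ≥ ω).
The clique on [3, 5, 8, 10, 11, 12, 14, 16] has size 8, forcing χ ≥ 8, and the coloring below uses 8 colors, so χ(G) = 8.
A valid 8-coloring: color 1: [16]; color 2: [14]; color 3: [5]; color 4: [12]; color 5: [11]; color 6: [3]; color 7: [10]; color 8: [6, 8].

χ(G) = 8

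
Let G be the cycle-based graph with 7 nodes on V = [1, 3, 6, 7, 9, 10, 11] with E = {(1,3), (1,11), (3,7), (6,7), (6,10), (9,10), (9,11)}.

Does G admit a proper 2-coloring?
No, G is not 2-colorable

Odd cycle [6, 10, 9, 11, 1, 3, 7] needs 3 colors (χ ≥ 3).
Hence χ(G) ≥ 3 > 2, so no proper 2-coloring exists.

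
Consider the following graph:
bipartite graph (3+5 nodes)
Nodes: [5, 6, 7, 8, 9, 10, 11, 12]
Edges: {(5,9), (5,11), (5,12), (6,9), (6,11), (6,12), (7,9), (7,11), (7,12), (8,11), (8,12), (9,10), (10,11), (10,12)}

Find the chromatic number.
Clique number ω(G) = 2 (lower bound: χ ≥ ω).
The graph is bipartite (no odd cycle), so 2 colors suffice: χ(G) = 2.
A valid 2-coloring: color 1: [9, 11, 12]; color 2: [5, 6, 7, 8, 10].

χ(G) = 2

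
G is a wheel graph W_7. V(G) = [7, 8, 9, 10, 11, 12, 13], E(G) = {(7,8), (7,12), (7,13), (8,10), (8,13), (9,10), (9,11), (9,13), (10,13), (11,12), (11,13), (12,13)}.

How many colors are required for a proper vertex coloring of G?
Clique number ω(G) = 3 (lower bound: χ ≥ ω).
The clique on [9, 10, 13] has size 3, forcing χ ≥ 3, and the coloring below uses 3 colors, so χ(G) = 3.
A valid 3-coloring: color 1: [13]; color 2: [8, 9, 12]; color 3: [7, 10, 11].

χ(G) = 3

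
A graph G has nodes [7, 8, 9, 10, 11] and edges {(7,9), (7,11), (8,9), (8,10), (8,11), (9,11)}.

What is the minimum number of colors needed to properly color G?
χ(G) = 3

Clique number ω(G) = 3 (lower bound: χ ≥ ω).
The clique on [8, 9, 11] has size 3, forcing χ ≥ 3, and the coloring below uses 3 colors, so χ(G) = 3.
A valid 3-coloring: color 1: [7, 8]; color 2: [10, 11]; color 3: [9].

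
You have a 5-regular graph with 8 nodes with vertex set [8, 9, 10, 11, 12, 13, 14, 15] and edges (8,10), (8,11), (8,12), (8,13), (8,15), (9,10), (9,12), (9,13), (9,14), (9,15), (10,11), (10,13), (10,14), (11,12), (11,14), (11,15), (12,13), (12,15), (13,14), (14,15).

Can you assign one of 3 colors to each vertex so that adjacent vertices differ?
No, G is not 3-colorable

The clique on vertices [8, 11, 12, 15] has size 4 > 3, so it alone needs 4 colors.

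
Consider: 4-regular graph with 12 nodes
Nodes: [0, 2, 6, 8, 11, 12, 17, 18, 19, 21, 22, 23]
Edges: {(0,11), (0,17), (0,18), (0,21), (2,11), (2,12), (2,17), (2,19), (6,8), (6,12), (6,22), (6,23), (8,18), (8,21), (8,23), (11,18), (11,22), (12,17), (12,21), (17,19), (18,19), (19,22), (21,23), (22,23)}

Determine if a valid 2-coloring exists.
The clique on vertices [0, 11, 18] has size 3 > 2, so it alone needs 3 colors.

No, G is not 2-colorable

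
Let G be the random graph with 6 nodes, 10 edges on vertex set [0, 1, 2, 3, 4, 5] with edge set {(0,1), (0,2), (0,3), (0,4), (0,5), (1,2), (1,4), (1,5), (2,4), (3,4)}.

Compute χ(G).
χ(G) = 4

Clique number ω(G) = 4 (lower bound: χ ≥ ω).
The clique on [0, 1, 2, 4] has size 4, forcing χ ≥ 4, and the coloring below uses 4 colors, so χ(G) = 4.
A valid 4-coloring: color 1: [0]; color 2: [1, 3]; color 3: [4, 5]; color 4: [2].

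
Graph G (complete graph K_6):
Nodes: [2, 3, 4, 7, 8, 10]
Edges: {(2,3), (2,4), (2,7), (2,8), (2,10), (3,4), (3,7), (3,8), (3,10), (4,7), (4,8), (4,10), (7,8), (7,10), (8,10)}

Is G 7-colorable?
Yes, G is 7-colorable

A valid 7-coloring: color 1: [3]; color 2: [10]; color 3: [8]; color 4: [4]; color 5: [7]; color 6: [2].
(χ(G) = 6 ≤ 7.)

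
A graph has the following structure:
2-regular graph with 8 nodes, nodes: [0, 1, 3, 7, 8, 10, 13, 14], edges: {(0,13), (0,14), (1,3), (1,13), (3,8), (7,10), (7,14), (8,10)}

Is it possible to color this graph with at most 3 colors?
A valid 3-coloring: color 1: [0, 1, 7, 8]; color 2: [3, 10, 13, 14].
(χ(G) = 2 ≤ 3.)

Yes, G is 3-colorable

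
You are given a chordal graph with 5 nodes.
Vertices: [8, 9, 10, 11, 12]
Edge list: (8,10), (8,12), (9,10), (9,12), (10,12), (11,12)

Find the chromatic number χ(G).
χ(G) = 3

Clique number ω(G) = 3 (lower bound: χ ≥ ω).
The clique on [8, 10, 12] has size 3, forcing χ ≥ 3, and the coloring below uses 3 colors, so χ(G) = 3.
A valid 3-coloring: color 1: [12]; color 2: [10, 11]; color 3: [8, 9].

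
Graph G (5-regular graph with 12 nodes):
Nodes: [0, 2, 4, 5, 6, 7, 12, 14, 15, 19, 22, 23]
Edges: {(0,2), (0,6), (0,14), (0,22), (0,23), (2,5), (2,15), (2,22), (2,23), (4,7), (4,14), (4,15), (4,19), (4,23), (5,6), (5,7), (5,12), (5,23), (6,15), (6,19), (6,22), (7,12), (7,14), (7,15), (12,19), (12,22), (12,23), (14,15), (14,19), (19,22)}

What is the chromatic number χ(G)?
χ(G) = 4

Clique number ω(G) = 4 (lower bound: χ ≥ ω).
The clique on [4, 7, 14, 15] has size 4, forcing χ ≥ 4, and the coloring below uses 4 colors, so χ(G) = 4.
A valid 4-coloring: color 1: [0, 7, 19]; color 2: [2, 4, 6, 12]; color 3: [5, 14, 22]; color 4: [15, 23].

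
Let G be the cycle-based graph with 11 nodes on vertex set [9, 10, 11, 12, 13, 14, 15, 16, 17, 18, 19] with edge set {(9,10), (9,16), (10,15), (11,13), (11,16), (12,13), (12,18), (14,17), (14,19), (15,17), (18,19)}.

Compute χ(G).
Clique number ω(G) = 2 (lower bound: χ ≥ ω).
Odd cycle [16, 9, 10, 15, 17, 14, 19, 18, 12, 13, 11] needs 3 colors (χ ≥ 3).
The coloring below uses 3 colors, so χ(G) = 3.
A valid 3-coloring: color 1: [10, 13, 16, 17, 19]; color 2: [9, 11, 14, 15, 18]; color 3: [12].

χ(G) = 3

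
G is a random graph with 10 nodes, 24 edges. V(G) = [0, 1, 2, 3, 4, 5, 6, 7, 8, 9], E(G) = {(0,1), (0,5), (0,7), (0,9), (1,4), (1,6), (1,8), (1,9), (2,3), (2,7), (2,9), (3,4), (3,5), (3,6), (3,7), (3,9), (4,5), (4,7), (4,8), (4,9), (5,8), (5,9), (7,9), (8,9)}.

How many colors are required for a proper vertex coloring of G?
Clique number ω(G) = 4 (lower bound: χ ≥ ω).
The clique on [2, 3, 7, 9] has size 4, forcing χ ≥ 4, and the coloring below uses 4 colors, so χ(G) = 4.
A valid 4-coloring: color 1: [6, 9]; color 2: [0, 2, 4]; color 3: [3, 8]; color 4: [1, 5, 7].

χ(G) = 4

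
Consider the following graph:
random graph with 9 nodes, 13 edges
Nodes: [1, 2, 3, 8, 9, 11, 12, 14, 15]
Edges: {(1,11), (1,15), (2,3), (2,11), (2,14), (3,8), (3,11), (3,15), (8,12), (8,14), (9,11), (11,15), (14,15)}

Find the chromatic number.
Clique number ω(G) = 3 (lower bound: χ ≥ ω).
The clique on [1, 11, 15] has size 3, forcing χ ≥ 3, and the coloring below uses 3 colors, so χ(G) = 3.
A valid 3-coloring: color 1: [8, 11]; color 2: [1, 3, 9, 12, 14]; color 3: [2, 15].

χ(G) = 3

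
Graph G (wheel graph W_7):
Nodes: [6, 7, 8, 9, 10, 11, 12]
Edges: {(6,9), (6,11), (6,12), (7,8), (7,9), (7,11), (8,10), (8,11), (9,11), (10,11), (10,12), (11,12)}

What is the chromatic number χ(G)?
χ(G) = 3

Clique number ω(G) = 3 (lower bound: χ ≥ ω).
The clique on [8, 10, 11] has size 3, forcing χ ≥ 3, and the coloring below uses 3 colors, so χ(G) = 3.
A valid 3-coloring: color 1: [11]; color 2: [6, 7, 10]; color 3: [8, 9, 12].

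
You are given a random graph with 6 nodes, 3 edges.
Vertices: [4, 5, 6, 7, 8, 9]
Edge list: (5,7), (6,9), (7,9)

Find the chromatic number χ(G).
χ(G) = 2

Clique number ω(G) = 2 (lower bound: χ ≥ ω).
The graph is bipartite (no odd cycle), so 2 colors suffice: χ(G) = 2.
A valid 2-coloring: color 1: [4, 5, 8, 9]; color 2: [6, 7].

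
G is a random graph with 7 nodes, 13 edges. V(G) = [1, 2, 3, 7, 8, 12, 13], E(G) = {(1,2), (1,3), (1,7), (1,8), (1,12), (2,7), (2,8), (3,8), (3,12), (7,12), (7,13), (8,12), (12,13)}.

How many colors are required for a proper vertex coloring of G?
Clique number ω(G) = 4 (lower bound: χ ≥ ω).
The clique on [1, 3, 8, 12] has size 4, forcing χ ≥ 4, and the coloring below uses 4 colors, so χ(G) = 4.
A valid 4-coloring: color 1: [2, 12]; color 2: [1, 13]; color 3: [7, 8]; color 4: [3].

χ(G) = 4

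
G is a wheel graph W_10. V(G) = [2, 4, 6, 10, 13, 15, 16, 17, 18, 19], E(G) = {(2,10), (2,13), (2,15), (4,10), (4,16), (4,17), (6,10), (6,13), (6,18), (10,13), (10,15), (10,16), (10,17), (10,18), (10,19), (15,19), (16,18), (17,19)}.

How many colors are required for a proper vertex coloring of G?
Clique number ω(G) = 3 (lower bound: χ ≥ ω).
Odd cycle [17, 4, 16, 18, 6, 13, 2, 15, 19] needs 3 colors (χ ≥ 3).
Vertex 10 is adjacent to every vertex of [2, 4, 6, 13, 15, 16, 17, 18, 19], which already need 3 colors among themselves, so 10 needs a new color (χ ≥ 4).
The coloring below uses 4 colors, so χ(G) = 4.
A valid 4-coloring: color 1: [10]; color 2: [6, 15, 16, 17]; color 3: [4, 13, 18, 19]; color 4: [2].

χ(G) = 4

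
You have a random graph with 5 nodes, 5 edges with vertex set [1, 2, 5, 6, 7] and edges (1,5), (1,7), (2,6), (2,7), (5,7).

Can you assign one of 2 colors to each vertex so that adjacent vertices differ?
No, G is not 2-colorable

The clique on vertices [1, 5, 7] has size 3 > 2, so it alone needs 3 colors.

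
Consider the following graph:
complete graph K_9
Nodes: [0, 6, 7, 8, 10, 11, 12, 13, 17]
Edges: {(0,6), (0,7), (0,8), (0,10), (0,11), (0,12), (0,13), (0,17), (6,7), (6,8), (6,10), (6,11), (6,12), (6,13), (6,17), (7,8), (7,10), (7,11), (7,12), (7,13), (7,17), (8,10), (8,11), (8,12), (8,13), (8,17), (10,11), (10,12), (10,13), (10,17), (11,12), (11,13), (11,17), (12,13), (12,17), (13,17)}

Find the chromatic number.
Clique number ω(G) = 9 (lower bound: χ ≥ ω).
The clique on [0, 6, 7, 8, 10, 11, 12, 13, 17] has size 9, forcing χ ≥ 9, and the coloring below uses 9 colors, so χ(G) = 9.
A valid 9-coloring: color 1: [6]; color 2: [12]; color 3: [7]; color 4: [10]; color 5: [13]; color 6: [8]; color 7: [0]; color 8: [17]; color 9: [11].

χ(G) = 9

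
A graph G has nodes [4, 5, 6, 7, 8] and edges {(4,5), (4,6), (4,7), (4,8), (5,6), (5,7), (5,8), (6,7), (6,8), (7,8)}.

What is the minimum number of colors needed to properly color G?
χ(G) = 5

Clique number ω(G) = 5 (lower bound: χ ≥ ω).
The clique on [4, 5, 6, 7, 8] has size 5, forcing χ ≥ 5, and the coloring below uses 5 colors, so χ(G) = 5.
A valid 5-coloring: color 1: [4]; color 2: [8]; color 3: [6]; color 4: [5]; color 5: [7].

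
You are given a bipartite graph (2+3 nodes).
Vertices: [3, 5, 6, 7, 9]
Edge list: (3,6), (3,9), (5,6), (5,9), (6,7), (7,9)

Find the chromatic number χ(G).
χ(G) = 2

Clique number ω(G) = 2 (lower bound: χ ≥ ω).
The graph is bipartite (no odd cycle), so 2 colors suffice: χ(G) = 2.
A valid 2-coloring: color 1: [6, 9]; color 2: [3, 5, 7].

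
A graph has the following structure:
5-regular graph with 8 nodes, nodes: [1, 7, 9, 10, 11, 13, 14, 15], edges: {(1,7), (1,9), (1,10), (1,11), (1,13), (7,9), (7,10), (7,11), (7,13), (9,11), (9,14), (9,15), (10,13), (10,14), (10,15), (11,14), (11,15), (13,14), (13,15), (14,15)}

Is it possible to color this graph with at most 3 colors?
The clique on vertices [1, 7, 9, 11] has size 4 > 3, so it alone needs 4 colors.

No, G is not 3-colorable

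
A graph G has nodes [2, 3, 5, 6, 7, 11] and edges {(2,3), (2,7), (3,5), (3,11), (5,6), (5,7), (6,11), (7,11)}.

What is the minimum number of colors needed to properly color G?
χ(G) = 2

Clique number ω(G) = 2 (lower bound: χ ≥ ω).
The graph is bipartite (no odd cycle), so 2 colors suffice: χ(G) = 2.
A valid 2-coloring: color 1: [3, 6, 7]; color 2: [2, 5, 11].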